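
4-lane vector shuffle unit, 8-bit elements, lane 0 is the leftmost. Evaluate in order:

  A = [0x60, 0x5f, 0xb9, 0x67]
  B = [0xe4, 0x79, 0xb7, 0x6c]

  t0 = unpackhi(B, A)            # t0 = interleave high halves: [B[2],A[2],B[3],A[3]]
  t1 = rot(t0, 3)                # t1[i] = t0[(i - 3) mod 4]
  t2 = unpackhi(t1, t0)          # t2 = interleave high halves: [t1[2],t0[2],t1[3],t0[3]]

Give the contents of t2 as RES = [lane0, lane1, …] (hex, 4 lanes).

t0 = [0xb7, 0xb9, 0x6c, 0x67]
t1 = [0xb9, 0x6c, 0x67, 0xb7]
t2 = [0x67, 0x6c, 0xb7, 0x67]

RES = [ 0x67  0x6c  0xb7  0x67 ]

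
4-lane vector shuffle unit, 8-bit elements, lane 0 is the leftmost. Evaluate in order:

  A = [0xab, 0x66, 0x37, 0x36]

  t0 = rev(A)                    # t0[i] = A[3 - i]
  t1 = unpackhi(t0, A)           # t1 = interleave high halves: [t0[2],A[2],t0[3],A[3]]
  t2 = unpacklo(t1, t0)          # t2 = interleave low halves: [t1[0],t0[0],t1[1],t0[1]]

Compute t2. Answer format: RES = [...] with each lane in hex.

RES = [0x66, 0x36, 0x37, 0x37]

→ t0 |36|37|66|ab|
→ t1 |66|37|ab|36|
→ t2 |66|36|37|37|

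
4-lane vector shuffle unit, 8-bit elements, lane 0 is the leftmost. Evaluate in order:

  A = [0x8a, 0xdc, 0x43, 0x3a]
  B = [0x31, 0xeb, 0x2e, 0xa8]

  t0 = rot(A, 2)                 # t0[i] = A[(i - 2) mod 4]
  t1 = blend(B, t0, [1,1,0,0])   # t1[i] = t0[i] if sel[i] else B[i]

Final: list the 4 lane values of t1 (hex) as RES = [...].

RES = [0x43, 0x3a, 0x2e, 0xa8]

t0 = [0x43, 0x3a, 0x8a, 0xdc]
t1 = [0x43, 0x3a, 0x2e, 0xa8]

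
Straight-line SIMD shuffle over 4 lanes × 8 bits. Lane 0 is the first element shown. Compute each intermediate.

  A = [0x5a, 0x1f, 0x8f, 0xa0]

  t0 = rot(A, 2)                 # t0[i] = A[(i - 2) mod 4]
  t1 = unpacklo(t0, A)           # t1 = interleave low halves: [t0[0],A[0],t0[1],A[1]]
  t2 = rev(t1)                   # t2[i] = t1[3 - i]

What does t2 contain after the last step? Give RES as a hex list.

RES = [ 0x1f  0xa0  0x5a  0x8f ]

  t0: 8f a0 5a 1f
  t1: 8f 5a a0 1f
  t2: 1f a0 5a 8f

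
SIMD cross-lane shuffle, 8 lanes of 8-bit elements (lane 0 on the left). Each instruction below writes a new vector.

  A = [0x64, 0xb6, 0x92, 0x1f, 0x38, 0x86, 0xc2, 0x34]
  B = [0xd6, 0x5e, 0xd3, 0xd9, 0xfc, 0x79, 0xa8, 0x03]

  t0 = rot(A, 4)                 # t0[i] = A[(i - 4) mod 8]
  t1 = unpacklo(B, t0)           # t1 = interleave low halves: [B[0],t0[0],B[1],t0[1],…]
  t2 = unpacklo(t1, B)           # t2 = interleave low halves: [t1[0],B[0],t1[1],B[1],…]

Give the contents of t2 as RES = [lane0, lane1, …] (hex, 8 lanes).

RES = [ 0xd6  0xd6  0x38  0x5e  0x5e  0xd3  0x86  0xd9 ]

t0 = [0x38, 0x86, 0xc2, 0x34, 0x64, 0xb6, 0x92, 0x1f]
t1 = [0xd6, 0x38, 0x5e, 0x86, 0xd3, 0xc2, 0xd9, 0x34]
t2 = [0xd6, 0xd6, 0x38, 0x5e, 0x5e, 0xd3, 0x86, 0xd9]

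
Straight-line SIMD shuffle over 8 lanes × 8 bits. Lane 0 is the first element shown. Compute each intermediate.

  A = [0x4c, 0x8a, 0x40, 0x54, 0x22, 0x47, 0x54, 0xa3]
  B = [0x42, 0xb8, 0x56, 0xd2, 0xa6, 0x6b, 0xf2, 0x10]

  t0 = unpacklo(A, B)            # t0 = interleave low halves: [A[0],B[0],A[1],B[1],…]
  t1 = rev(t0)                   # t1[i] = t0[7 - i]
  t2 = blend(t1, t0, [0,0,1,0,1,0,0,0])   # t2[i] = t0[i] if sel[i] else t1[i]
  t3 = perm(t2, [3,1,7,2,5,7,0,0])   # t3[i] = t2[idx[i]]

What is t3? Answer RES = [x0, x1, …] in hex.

  t0: 4c 42 8a b8 40 56 54 d2
  t1: d2 54 56 40 b8 8a 42 4c
  t2: d2 54 8a 40 40 8a 42 4c
  t3: 40 54 4c 8a 8a 4c d2 d2

RES = [0x40, 0x54, 0x4c, 0x8a, 0x8a, 0x4c, 0xd2, 0xd2]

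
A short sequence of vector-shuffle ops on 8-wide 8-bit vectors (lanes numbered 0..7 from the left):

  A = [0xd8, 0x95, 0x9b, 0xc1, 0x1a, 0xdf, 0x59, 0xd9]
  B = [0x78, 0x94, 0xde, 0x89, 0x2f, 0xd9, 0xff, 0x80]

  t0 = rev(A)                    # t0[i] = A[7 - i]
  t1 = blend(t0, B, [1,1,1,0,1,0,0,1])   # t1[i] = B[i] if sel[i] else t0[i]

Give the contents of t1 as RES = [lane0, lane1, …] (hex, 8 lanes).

RES = [ 0x78  0x94  0xde  0x1a  0x2f  0x9b  0x95  0x80 ]

  t0: d9 59 df 1a c1 9b 95 d8
  t1: 78 94 de 1a 2f 9b 95 80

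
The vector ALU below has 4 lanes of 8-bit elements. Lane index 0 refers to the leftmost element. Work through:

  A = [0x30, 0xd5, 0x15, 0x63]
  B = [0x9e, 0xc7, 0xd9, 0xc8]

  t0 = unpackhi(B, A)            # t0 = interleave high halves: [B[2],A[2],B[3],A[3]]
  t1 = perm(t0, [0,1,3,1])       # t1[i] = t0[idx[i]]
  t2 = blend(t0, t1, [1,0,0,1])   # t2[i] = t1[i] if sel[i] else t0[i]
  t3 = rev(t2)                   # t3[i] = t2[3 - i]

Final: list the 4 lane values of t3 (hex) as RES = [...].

RES = [ 0x15  0xc8  0x15  0xd9 ]

  t0: d9 15 c8 63
  t1: d9 15 63 15
  t2: d9 15 c8 15
  t3: 15 c8 15 d9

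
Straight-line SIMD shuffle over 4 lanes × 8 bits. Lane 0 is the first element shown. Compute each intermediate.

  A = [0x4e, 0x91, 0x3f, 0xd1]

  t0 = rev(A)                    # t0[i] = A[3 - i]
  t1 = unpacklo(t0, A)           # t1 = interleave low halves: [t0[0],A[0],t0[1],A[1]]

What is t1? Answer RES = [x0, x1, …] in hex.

RES = [ 0xd1  0x4e  0x3f  0x91 ]

→ t0 |d1|3f|91|4e|
→ t1 |d1|4e|3f|91|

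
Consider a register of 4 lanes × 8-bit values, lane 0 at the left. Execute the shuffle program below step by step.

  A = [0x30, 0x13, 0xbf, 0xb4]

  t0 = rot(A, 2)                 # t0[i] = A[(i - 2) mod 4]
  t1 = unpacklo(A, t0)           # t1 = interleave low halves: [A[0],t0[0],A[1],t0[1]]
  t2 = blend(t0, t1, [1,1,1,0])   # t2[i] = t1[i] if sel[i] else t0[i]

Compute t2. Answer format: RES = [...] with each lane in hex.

RES = [ 0x30  0xbf  0x13  0x13 ]

→ t0 |bf|b4|30|13|
→ t1 |30|bf|13|b4|
→ t2 |30|bf|13|13|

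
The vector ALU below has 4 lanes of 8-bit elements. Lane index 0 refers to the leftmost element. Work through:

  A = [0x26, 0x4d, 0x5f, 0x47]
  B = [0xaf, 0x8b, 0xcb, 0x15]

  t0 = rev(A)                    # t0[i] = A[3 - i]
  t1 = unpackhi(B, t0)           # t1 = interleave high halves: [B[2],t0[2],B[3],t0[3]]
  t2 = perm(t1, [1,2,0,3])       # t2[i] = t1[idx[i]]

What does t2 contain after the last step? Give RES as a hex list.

RES = [0x4d, 0x15, 0xcb, 0x26]

→ t0 |47|5f|4d|26|
→ t1 |cb|4d|15|26|
→ t2 |4d|15|cb|26|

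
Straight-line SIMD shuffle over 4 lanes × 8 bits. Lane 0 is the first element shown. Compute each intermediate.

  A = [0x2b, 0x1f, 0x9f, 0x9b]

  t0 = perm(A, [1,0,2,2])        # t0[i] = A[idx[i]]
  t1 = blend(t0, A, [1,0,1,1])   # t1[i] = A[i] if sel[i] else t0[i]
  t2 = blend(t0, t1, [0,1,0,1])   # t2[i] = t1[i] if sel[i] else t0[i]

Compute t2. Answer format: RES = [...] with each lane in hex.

→ t0 |1f|2b|9f|9f|
→ t1 |2b|2b|9f|9b|
→ t2 |1f|2b|9f|9b|

RES = [0x1f, 0x2b, 0x9f, 0x9b]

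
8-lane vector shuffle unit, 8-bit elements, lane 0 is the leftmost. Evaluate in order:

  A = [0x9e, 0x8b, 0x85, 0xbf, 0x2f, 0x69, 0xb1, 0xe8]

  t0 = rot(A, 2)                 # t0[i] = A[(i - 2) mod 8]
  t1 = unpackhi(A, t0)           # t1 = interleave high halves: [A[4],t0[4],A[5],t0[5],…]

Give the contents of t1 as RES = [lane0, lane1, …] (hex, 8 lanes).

RES = [0x2f, 0x85, 0x69, 0xbf, 0xb1, 0x2f, 0xe8, 0x69]

t0 = [0xb1, 0xe8, 0x9e, 0x8b, 0x85, 0xbf, 0x2f, 0x69]
t1 = [0x2f, 0x85, 0x69, 0xbf, 0xb1, 0x2f, 0xe8, 0x69]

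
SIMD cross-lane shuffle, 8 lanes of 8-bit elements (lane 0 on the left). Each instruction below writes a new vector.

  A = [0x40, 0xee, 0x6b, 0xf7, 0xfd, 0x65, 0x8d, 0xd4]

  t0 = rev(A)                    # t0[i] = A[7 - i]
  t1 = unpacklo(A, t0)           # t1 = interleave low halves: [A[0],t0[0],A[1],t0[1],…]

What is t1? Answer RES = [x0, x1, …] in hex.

RES = [ 0x40  0xd4  0xee  0x8d  0x6b  0x65  0xf7  0xfd ]

t0 = [0xd4, 0x8d, 0x65, 0xfd, 0xf7, 0x6b, 0xee, 0x40]
t1 = [0x40, 0xd4, 0xee, 0x8d, 0x6b, 0x65, 0xf7, 0xfd]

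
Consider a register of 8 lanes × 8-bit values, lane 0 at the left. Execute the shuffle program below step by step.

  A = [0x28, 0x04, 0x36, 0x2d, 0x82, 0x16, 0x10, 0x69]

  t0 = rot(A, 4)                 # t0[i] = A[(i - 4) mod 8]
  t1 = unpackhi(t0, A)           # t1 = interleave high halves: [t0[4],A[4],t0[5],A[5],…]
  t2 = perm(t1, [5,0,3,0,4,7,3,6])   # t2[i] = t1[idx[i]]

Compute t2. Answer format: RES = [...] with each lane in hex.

RES = [0x10, 0x28, 0x16, 0x28, 0x36, 0x69, 0x16, 0x2d]

  t0: 82 16 10 69 28 04 36 2d
  t1: 28 82 04 16 36 10 2d 69
  t2: 10 28 16 28 36 69 16 2d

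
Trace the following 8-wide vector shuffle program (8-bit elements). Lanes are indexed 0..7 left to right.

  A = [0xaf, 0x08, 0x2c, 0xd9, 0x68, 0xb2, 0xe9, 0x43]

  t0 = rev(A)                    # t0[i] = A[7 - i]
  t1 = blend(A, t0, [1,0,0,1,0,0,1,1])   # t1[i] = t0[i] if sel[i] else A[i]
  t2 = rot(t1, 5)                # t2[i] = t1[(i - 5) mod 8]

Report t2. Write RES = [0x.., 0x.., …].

  t0: 43 e9 b2 68 d9 2c 08 af
  t1: 43 08 2c 68 68 b2 08 af
  t2: 68 68 b2 08 af 43 08 2c

RES = [ 0x68  0x68  0xb2  0x08  0xaf  0x43  0x08  0x2c ]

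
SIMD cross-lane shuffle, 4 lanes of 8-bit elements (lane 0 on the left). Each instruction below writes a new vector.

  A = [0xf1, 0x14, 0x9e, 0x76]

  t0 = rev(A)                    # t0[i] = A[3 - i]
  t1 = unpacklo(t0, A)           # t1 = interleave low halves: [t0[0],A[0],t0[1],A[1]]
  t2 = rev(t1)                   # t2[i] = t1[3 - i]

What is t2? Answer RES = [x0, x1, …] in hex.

RES = [0x14, 0x9e, 0xf1, 0x76]

t0 = [0x76, 0x9e, 0x14, 0xf1]
t1 = [0x76, 0xf1, 0x9e, 0x14]
t2 = [0x14, 0x9e, 0xf1, 0x76]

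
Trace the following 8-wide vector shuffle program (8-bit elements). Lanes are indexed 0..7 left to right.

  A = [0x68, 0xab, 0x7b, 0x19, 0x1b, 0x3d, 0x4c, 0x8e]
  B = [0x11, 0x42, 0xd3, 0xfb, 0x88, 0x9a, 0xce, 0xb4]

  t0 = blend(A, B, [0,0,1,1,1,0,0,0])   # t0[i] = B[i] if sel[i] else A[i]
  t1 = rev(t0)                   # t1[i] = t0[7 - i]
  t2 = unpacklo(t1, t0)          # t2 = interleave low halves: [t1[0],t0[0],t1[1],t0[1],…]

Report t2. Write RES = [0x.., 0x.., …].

  t0: 68 ab d3 fb 88 3d 4c 8e
  t1: 8e 4c 3d 88 fb d3 ab 68
  t2: 8e 68 4c ab 3d d3 88 fb

RES = [0x8e, 0x68, 0x4c, 0xab, 0x3d, 0xd3, 0x88, 0xfb]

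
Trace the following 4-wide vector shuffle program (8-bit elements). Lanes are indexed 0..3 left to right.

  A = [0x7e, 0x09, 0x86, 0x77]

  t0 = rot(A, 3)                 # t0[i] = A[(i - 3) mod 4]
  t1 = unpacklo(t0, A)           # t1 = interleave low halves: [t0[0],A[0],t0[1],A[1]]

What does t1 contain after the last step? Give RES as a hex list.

RES = [ 0x09  0x7e  0x86  0x09 ]

→ t0 |09|86|77|7e|
→ t1 |09|7e|86|09|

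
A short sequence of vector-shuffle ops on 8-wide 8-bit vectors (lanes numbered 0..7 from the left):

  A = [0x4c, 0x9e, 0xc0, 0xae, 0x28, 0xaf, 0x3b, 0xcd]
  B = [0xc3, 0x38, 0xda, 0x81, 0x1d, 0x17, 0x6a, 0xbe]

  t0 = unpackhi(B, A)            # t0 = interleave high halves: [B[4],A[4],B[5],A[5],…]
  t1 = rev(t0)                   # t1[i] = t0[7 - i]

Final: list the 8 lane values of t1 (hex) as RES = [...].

  t0: 1d 28 17 af 6a 3b be cd
  t1: cd be 3b 6a af 17 28 1d

RES = [0xcd, 0xbe, 0x3b, 0x6a, 0xaf, 0x17, 0x28, 0x1d]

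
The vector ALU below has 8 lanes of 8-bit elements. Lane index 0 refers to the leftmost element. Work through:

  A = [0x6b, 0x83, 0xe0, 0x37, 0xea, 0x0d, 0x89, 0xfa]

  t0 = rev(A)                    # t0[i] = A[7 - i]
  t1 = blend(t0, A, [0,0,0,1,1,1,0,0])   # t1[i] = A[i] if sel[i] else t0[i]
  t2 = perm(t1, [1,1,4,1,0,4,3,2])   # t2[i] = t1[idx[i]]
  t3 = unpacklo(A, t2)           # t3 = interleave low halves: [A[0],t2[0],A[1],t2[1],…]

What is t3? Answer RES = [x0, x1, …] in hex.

RES = [ 0x6b  0x89  0x83  0x89  0xe0  0xea  0x37  0x89 ]

  t0: fa 89 0d ea 37 e0 83 6b
  t1: fa 89 0d 37 ea 0d 83 6b
  t2: 89 89 ea 89 fa ea 37 0d
  t3: 6b 89 83 89 e0 ea 37 89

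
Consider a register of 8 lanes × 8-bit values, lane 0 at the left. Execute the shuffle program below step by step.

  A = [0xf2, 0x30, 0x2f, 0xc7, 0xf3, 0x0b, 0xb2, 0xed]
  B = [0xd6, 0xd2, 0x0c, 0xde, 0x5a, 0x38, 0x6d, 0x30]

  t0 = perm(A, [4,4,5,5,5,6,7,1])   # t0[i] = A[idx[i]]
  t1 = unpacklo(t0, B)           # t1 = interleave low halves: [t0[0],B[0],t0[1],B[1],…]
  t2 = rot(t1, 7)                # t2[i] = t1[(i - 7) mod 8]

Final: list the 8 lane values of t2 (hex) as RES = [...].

RES = [0xd6, 0xf3, 0xd2, 0x0b, 0x0c, 0x0b, 0xde, 0xf3]

→ t0 |f3|f3|0b|0b|0b|b2|ed|30|
→ t1 |f3|d6|f3|d2|0b|0c|0b|de|
→ t2 |d6|f3|d2|0b|0c|0b|de|f3|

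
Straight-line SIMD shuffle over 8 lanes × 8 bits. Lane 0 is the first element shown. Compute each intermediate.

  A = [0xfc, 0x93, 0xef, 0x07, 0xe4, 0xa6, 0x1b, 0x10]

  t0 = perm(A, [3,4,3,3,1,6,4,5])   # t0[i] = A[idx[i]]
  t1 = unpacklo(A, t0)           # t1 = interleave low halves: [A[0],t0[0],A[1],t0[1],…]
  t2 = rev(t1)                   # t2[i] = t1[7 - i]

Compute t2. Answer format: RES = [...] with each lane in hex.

  t0: 07 e4 07 07 93 1b e4 a6
  t1: fc 07 93 e4 ef 07 07 07
  t2: 07 07 07 ef e4 93 07 fc

RES = [ 0x07  0x07  0x07  0xef  0xe4  0x93  0x07  0xfc ]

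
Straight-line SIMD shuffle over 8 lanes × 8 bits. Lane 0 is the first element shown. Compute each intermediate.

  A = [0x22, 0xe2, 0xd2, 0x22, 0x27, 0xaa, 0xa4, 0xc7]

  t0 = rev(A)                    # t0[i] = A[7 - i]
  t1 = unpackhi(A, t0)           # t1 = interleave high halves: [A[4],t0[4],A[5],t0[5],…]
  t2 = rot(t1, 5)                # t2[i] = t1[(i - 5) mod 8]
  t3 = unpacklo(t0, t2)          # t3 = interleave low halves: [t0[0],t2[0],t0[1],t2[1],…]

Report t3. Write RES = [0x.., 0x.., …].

→ t0 |c7|a4|aa|27|22|d2|e2|22|
→ t1 |27|22|aa|d2|a4|e2|c7|22|
→ t2 |d2|a4|e2|c7|22|27|22|aa|
→ t3 |c7|d2|a4|a4|aa|e2|27|c7|

RES = [0xc7, 0xd2, 0xa4, 0xa4, 0xaa, 0xe2, 0x27, 0xc7]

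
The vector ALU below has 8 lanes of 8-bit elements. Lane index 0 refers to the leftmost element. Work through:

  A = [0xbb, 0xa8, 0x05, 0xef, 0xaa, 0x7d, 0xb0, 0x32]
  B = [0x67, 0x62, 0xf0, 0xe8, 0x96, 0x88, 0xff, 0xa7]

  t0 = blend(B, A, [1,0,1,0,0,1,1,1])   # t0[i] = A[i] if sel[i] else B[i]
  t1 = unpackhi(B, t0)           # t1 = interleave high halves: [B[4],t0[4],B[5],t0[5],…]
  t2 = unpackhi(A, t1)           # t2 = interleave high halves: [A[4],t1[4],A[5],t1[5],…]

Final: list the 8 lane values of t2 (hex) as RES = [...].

RES = [0xaa, 0xff, 0x7d, 0xb0, 0xb0, 0xa7, 0x32, 0x32]

  t0: bb 62 05 e8 96 7d b0 32
  t1: 96 96 88 7d ff b0 a7 32
  t2: aa ff 7d b0 b0 a7 32 32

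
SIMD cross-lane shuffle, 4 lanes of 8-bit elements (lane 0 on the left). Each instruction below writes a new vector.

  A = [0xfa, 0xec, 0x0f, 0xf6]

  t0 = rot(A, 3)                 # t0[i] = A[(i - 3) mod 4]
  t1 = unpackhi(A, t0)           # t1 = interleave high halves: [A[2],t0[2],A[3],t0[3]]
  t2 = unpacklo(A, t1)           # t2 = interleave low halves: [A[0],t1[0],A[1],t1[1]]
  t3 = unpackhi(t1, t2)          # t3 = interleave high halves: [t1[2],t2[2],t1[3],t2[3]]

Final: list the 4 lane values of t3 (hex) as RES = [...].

→ t0 |ec|0f|f6|fa|
→ t1 |0f|f6|f6|fa|
→ t2 |fa|0f|ec|f6|
→ t3 |f6|ec|fa|f6|

RES = [ 0xf6  0xec  0xfa  0xf6 ]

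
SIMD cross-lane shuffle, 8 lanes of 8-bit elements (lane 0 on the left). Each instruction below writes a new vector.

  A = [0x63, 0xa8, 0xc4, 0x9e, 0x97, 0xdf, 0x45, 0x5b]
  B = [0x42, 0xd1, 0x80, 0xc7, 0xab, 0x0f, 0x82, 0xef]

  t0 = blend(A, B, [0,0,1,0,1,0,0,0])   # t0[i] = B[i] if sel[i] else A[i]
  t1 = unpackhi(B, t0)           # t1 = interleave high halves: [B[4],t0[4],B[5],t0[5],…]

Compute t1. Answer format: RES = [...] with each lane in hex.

  t0: 63 a8 80 9e ab df 45 5b
  t1: ab ab 0f df 82 45 ef 5b

RES = [0xab, 0xab, 0x0f, 0xdf, 0x82, 0x45, 0xef, 0x5b]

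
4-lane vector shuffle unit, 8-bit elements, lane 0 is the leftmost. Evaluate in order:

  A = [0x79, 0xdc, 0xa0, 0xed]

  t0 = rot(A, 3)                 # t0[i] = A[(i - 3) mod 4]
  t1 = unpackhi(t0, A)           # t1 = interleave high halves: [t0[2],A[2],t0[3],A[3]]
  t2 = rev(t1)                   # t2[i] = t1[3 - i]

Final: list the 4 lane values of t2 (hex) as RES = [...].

  t0: dc a0 ed 79
  t1: ed a0 79 ed
  t2: ed 79 a0 ed

RES = [ 0xed  0x79  0xa0  0xed ]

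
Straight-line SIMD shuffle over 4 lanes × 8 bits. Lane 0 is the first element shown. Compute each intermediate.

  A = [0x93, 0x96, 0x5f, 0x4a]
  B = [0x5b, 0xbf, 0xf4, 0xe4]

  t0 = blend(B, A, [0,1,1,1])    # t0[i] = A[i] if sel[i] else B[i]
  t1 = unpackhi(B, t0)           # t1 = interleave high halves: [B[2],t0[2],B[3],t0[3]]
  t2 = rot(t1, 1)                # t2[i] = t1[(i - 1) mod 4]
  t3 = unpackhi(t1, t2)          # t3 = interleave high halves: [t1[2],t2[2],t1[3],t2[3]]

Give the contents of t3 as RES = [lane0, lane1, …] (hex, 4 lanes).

RES = [0xe4, 0x5f, 0x4a, 0xe4]

→ t0 |5b|96|5f|4a|
→ t1 |f4|5f|e4|4a|
→ t2 |4a|f4|5f|e4|
→ t3 |e4|5f|4a|e4|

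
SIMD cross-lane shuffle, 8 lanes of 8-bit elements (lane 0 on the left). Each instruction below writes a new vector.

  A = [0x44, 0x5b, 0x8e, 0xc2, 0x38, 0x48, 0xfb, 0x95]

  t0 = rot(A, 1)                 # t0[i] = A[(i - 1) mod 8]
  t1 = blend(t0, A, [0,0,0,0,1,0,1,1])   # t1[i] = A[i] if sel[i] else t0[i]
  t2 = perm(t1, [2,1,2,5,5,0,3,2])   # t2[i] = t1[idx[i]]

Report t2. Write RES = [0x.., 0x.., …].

  t0: 95 44 5b 8e c2 38 48 fb
  t1: 95 44 5b 8e 38 38 fb 95
  t2: 5b 44 5b 38 38 95 8e 5b

RES = [ 0x5b  0x44  0x5b  0x38  0x38  0x95  0x8e  0x5b ]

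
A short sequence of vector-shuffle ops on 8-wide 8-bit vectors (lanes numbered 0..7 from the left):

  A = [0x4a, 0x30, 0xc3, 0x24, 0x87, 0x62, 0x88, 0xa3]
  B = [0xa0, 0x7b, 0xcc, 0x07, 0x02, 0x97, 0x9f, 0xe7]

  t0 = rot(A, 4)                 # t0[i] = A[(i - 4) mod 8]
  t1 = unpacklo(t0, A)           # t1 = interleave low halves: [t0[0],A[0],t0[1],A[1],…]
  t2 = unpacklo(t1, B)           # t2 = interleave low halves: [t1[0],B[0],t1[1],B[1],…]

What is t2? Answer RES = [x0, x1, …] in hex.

t0 = [0x87, 0x62, 0x88, 0xa3, 0x4a, 0x30, 0xc3, 0x24]
t1 = [0x87, 0x4a, 0x62, 0x30, 0x88, 0xc3, 0xa3, 0x24]
t2 = [0x87, 0xa0, 0x4a, 0x7b, 0x62, 0xcc, 0x30, 0x07]

RES = [0x87, 0xa0, 0x4a, 0x7b, 0x62, 0xcc, 0x30, 0x07]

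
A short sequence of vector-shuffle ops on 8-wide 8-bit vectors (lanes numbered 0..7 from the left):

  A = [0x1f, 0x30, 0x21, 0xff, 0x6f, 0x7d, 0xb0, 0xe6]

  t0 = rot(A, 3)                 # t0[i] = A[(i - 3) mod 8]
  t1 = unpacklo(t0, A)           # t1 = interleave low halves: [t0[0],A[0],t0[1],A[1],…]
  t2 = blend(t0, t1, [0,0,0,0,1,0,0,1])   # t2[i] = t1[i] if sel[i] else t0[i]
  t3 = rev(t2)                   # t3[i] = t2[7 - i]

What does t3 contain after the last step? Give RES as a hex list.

t0 = [0x7d, 0xb0, 0xe6, 0x1f, 0x30, 0x21, 0xff, 0x6f]
t1 = [0x7d, 0x1f, 0xb0, 0x30, 0xe6, 0x21, 0x1f, 0xff]
t2 = [0x7d, 0xb0, 0xe6, 0x1f, 0xe6, 0x21, 0xff, 0xff]
t3 = [0xff, 0xff, 0x21, 0xe6, 0x1f, 0xe6, 0xb0, 0x7d]

RES = [0xff, 0xff, 0x21, 0xe6, 0x1f, 0xe6, 0xb0, 0x7d]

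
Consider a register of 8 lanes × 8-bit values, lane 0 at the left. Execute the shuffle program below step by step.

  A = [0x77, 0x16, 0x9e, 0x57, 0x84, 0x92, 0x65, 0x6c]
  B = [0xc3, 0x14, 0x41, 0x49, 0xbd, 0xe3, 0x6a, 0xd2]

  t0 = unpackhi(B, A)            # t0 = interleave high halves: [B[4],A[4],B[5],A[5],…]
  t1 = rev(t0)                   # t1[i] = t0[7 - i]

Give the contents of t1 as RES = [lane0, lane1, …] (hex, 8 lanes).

RES = [ 0x6c  0xd2  0x65  0x6a  0x92  0xe3  0x84  0xbd ]

  t0: bd 84 e3 92 6a 65 d2 6c
  t1: 6c d2 65 6a 92 e3 84 bd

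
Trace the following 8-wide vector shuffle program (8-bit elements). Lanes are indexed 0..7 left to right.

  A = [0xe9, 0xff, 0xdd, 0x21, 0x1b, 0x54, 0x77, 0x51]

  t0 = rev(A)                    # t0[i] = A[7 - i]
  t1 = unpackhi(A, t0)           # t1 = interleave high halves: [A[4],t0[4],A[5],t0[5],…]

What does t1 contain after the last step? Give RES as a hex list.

RES = [ 0x1b  0x21  0x54  0xdd  0x77  0xff  0x51  0xe9 ]

→ t0 |51|77|54|1b|21|dd|ff|e9|
→ t1 |1b|21|54|dd|77|ff|51|e9|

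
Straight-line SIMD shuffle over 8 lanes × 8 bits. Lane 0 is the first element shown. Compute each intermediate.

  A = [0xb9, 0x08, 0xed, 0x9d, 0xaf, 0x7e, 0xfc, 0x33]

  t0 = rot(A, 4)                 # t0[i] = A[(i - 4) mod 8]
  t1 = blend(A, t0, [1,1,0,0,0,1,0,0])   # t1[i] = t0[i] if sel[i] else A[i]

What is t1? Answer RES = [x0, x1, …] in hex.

RES = [ 0xaf  0x7e  0xed  0x9d  0xaf  0x08  0xfc  0x33 ]

  t0: af 7e fc 33 b9 08 ed 9d
  t1: af 7e ed 9d af 08 fc 33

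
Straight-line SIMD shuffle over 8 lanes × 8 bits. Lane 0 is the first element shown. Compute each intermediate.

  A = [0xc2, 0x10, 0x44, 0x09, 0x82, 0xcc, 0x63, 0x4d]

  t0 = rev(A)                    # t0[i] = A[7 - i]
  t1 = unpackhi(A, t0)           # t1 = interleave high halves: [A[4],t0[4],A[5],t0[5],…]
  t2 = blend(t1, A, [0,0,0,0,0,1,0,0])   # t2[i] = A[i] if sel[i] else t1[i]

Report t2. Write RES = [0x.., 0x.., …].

t0 = [0x4d, 0x63, 0xcc, 0x82, 0x09, 0x44, 0x10, 0xc2]
t1 = [0x82, 0x09, 0xcc, 0x44, 0x63, 0x10, 0x4d, 0xc2]
t2 = [0x82, 0x09, 0xcc, 0x44, 0x63, 0xcc, 0x4d, 0xc2]

RES = [ 0x82  0x09  0xcc  0x44  0x63  0xcc  0x4d  0xc2 ]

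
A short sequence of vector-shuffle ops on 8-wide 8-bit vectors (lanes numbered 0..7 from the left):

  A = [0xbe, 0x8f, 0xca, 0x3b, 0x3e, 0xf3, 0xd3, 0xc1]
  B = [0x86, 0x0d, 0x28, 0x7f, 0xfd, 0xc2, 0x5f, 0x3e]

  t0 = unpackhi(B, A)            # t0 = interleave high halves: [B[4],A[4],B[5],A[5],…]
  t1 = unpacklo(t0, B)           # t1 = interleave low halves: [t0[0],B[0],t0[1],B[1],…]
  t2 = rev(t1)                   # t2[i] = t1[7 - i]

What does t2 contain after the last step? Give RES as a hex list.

t0 = [0xfd, 0x3e, 0xc2, 0xf3, 0x5f, 0xd3, 0x3e, 0xc1]
t1 = [0xfd, 0x86, 0x3e, 0x0d, 0xc2, 0x28, 0xf3, 0x7f]
t2 = [0x7f, 0xf3, 0x28, 0xc2, 0x0d, 0x3e, 0x86, 0xfd]

RES = [ 0x7f  0xf3  0x28  0xc2  0x0d  0x3e  0x86  0xfd ]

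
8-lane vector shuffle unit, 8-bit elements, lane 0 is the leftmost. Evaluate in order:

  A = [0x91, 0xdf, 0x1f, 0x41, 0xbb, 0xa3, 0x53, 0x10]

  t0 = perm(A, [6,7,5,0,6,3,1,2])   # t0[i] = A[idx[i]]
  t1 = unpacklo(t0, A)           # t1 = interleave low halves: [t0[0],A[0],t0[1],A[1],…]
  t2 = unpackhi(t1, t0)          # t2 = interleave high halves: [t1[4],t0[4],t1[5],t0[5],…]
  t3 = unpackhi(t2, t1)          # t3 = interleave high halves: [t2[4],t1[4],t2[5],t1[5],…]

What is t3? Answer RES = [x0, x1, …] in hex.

RES = [0x91, 0xa3, 0xdf, 0x1f, 0x41, 0x91, 0x1f, 0x41]

t0 = [0x53, 0x10, 0xa3, 0x91, 0x53, 0x41, 0xdf, 0x1f]
t1 = [0x53, 0x91, 0x10, 0xdf, 0xa3, 0x1f, 0x91, 0x41]
t2 = [0xa3, 0x53, 0x1f, 0x41, 0x91, 0xdf, 0x41, 0x1f]
t3 = [0x91, 0xa3, 0xdf, 0x1f, 0x41, 0x91, 0x1f, 0x41]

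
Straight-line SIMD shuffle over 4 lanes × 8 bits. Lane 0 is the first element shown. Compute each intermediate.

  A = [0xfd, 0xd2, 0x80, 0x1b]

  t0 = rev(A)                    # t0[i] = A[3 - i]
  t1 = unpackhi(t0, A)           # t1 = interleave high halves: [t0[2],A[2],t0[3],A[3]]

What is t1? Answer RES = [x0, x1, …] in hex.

t0 = [0x1b, 0x80, 0xd2, 0xfd]
t1 = [0xd2, 0x80, 0xfd, 0x1b]

RES = [ 0xd2  0x80  0xfd  0x1b ]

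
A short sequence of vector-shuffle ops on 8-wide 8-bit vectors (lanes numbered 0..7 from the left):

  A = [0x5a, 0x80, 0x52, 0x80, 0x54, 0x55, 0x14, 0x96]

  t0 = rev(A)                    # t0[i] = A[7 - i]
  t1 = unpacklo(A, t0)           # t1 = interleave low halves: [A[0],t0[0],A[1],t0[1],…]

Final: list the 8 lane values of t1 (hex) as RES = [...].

RES = [0x5a, 0x96, 0x80, 0x14, 0x52, 0x55, 0x80, 0x54]

t0 = [0x96, 0x14, 0x55, 0x54, 0x80, 0x52, 0x80, 0x5a]
t1 = [0x5a, 0x96, 0x80, 0x14, 0x52, 0x55, 0x80, 0x54]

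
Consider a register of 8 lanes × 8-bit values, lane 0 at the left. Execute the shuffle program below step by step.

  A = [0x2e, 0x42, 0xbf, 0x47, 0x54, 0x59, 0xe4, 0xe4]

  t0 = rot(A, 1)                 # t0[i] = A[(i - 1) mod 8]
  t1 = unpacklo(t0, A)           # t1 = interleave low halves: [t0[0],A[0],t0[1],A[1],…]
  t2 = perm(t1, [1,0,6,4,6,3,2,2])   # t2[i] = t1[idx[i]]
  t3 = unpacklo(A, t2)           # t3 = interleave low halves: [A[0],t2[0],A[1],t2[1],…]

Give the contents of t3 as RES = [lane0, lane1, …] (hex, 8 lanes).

RES = [0x2e, 0x2e, 0x42, 0xe4, 0xbf, 0xbf, 0x47, 0x42]

  t0: e4 2e 42 bf 47 54 59 e4
  t1: e4 2e 2e 42 42 bf bf 47
  t2: 2e e4 bf 42 bf 42 2e 2e
  t3: 2e 2e 42 e4 bf bf 47 42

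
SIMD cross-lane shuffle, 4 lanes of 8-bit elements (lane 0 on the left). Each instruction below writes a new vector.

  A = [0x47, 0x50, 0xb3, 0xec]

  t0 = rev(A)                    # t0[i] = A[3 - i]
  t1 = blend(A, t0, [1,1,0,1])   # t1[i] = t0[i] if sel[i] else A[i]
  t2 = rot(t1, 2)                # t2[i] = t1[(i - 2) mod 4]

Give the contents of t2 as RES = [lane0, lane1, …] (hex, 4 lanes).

RES = [0xb3, 0x47, 0xec, 0xb3]

t0 = [0xec, 0xb3, 0x50, 0x47]
t1 = [0xec, 0xb3, 0xb3, 0x47]
t2 = [0xb3, 0x47, 0xec, 0xb3]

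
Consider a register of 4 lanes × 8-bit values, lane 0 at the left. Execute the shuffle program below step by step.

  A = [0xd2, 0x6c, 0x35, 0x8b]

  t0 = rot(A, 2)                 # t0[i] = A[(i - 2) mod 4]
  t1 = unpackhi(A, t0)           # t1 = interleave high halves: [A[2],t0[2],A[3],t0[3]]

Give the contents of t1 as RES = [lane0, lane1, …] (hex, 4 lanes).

t0 = [0x35, 0x8b, 0xd2, 0x6c]
t1 = [0x35, 0xd2, 0x8b, 0x6c]

RES = [0x35, 0xd2, 0x8b, 0x6c]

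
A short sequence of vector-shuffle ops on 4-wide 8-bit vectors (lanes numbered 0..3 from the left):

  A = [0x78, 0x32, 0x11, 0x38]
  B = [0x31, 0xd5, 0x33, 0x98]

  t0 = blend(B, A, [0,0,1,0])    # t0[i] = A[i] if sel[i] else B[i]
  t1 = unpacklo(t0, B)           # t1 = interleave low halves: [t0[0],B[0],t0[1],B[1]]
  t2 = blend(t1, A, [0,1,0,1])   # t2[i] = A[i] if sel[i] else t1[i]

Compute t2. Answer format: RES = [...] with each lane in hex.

RES = [ 0x31  0x32  0xd5  0x38 ]

t0 = [0x31, 0xd5, 0x11, 0x98]
t1 = [0x31, 0x31, 0xd5, 0xd5]
t2 = [0x31, 0x32, 0xd5, 0x38]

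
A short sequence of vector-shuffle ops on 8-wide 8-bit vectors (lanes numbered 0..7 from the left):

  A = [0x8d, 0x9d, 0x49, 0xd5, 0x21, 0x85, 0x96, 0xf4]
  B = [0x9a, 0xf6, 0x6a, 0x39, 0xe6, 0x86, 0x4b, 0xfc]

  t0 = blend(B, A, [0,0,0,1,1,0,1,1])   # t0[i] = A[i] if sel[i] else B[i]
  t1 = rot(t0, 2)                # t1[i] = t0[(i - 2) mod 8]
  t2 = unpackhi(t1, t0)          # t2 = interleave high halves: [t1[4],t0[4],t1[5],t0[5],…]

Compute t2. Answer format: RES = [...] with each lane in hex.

RES = [0x6a, 0x21, 0xd5, 0x86, 0x21, 0x96, 0x86, 0xf4]

  t0: 9a f6 6a d5 21 86 96 f4
  t1: 96 f4 9a f6 6a d5 21 86
  t2: 6a 21 d5 86 21 96 86 f4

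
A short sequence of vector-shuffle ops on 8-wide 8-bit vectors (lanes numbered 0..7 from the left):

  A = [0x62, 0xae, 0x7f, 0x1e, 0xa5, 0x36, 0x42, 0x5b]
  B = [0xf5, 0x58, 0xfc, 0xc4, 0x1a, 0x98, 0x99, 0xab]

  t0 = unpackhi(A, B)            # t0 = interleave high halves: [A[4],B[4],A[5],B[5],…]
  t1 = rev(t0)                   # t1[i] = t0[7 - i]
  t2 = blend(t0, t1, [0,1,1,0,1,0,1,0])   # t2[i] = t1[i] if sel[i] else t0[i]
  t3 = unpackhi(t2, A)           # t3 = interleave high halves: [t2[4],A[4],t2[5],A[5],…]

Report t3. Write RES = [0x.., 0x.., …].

→ t0 |a5|1a|36|98|42|99|5b|ab|
→ t1 |ab|5b|99|42|98|36|1a|a5|
→ t2 |a5|5b|99|98|98|99|1a|ab|
→ t3 |98|a5|99|36|1a|42|ab|5b|

RES = [0x98, 0xa5, 0x99, 0x36, 0x1a, 0x42, 0xab, 0x5b]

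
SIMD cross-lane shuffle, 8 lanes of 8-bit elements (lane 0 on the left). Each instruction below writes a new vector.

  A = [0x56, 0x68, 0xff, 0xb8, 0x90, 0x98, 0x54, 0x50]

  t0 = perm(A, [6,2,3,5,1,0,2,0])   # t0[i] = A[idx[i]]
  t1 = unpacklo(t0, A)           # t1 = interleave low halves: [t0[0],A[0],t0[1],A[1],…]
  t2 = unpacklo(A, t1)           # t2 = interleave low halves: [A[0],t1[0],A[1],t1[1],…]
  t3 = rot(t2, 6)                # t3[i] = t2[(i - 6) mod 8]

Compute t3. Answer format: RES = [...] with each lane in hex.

  t0: 54 ff b8 98 68 56 ff 56
  t1: 54 56 ff 68 b8 ff 98 b8
  t2: 56 54 68 56 ff ff b8 68
  t3: 68 56 ff ff b8 68 56 54

RES = [ 0x68  0x56  0xff  0xff  0xb8  0x68  0x56  0x54 ]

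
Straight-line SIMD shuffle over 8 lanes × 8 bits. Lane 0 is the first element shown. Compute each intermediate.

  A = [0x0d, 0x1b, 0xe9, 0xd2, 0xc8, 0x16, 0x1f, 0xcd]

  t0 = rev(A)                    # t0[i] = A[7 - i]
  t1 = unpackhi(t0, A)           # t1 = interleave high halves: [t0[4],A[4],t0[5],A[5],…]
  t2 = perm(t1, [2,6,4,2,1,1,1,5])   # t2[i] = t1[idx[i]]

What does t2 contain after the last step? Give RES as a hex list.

RES = [ 0xe9  0x0d  0x1b  0xe9  0xc8  0xc8  0xc8  0x1f ]

→ t0 |cd|1f|16|c8|d2|e9|1b|0d|
→ t1 |d2|c8|e9|16|1b|1f|0d|cd|
→ t2 |e9|0d|1b|e9|c8|c8|c8|1f|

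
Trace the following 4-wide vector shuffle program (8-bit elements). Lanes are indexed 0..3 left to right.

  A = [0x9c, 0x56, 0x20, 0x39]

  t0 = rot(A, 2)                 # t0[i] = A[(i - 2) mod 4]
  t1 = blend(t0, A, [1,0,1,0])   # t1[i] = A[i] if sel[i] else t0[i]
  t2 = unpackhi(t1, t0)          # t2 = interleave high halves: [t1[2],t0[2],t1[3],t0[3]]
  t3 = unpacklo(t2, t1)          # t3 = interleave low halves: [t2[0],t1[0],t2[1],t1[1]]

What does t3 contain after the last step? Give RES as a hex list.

RES = [ 0x20  0x9c  0x9c  0x39 ]

  t0: 20 39 9c 56
  t1: 9c 39 20 56
  t2: 20 9c 56 56
  t3: 20 9c 9c 39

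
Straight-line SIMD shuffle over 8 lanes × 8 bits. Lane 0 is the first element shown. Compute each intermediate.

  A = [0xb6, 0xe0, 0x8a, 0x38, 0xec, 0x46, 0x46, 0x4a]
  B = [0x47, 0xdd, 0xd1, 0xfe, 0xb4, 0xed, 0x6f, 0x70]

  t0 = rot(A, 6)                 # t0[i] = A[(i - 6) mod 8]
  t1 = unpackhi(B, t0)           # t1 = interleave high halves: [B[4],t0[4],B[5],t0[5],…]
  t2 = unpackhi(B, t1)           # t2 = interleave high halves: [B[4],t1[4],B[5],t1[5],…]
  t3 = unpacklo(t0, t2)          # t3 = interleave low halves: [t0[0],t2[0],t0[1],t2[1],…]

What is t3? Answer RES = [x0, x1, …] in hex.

RES = [0x8a, 0xb4, 0x38, 0x6f, 0xec, 0xed, 0x46, 0xb6]

→ t0 |8a|38|ec|46|46|4a|b6|e0|
→ t1 |b4|46|ed|4a|6f|b6|70|e0|
→ t2 |b4|6f|ed|b6|6f|70|70|e0|
→ t3 |8a|b4|38|6f|ec|ed|46|b6|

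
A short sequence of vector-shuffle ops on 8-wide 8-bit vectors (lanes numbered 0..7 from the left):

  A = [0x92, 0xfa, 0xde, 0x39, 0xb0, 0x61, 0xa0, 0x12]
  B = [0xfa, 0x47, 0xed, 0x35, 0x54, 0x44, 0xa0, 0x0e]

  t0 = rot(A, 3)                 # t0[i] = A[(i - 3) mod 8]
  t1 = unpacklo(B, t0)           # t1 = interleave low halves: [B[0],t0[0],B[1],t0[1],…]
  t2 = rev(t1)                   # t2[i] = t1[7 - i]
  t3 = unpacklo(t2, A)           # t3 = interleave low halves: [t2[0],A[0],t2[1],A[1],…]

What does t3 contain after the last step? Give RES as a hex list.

RES = [0x92, 0x92, 0x35, 0xfa, 0x12, 0xde, 0xed, 0x39]

  t0: 61 a0 12 92 fa de 39 b0
  t1: fa 61 47 a0 ed 12 35 92
  t2: 92 35 12 ed a0 47 61 fa
  t3: 92 92 35 fa 12 de ed 39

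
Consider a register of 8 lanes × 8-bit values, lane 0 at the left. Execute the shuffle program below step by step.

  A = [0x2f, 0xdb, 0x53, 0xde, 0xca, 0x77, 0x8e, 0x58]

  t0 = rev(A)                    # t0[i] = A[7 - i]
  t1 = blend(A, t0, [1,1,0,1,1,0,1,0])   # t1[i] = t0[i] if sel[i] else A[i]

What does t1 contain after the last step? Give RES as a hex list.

RES = [0x58, 0x8e, 0x53, 0xca, 0xde, 0x77, 0xdb, 0x58]

t0 = [0x58, 0x8e, 0x77, 0xca, 0xde, 0x53, 0xdb, 0x2f]
t1 = [0x58, 0x8e, 0x53, 0xca, 0xde, 0x77, 0xdb, 0x58]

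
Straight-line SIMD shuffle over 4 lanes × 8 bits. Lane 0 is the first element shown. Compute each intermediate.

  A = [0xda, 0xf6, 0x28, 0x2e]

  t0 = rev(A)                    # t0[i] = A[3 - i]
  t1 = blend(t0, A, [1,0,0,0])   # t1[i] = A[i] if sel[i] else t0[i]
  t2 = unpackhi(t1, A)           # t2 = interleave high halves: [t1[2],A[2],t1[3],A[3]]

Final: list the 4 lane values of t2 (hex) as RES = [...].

  t0: 2e 28 f6 da
  t1: da 28 f6 da
  t2: f6 28 da 2e

RES = [0xf6, 0x28, 0xda, 0x2e]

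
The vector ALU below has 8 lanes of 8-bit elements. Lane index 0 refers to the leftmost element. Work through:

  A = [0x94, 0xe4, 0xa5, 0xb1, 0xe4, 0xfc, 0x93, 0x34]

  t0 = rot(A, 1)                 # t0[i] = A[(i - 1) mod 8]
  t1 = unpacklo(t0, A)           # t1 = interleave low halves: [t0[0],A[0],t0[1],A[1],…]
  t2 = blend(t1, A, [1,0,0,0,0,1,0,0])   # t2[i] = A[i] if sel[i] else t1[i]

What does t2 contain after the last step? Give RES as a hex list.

RES = [0x94, 0x94, 0x94, 0xe4, 0xe4, 0xfc, 0xa5, 0xb1]

  t0: 34 94 e4 a5 b1 e4 fc 93
  t1: 34 94 94 e4 e4 a5 a5 b1
  t2: 94 94 94 e4 e4 fc a5 b1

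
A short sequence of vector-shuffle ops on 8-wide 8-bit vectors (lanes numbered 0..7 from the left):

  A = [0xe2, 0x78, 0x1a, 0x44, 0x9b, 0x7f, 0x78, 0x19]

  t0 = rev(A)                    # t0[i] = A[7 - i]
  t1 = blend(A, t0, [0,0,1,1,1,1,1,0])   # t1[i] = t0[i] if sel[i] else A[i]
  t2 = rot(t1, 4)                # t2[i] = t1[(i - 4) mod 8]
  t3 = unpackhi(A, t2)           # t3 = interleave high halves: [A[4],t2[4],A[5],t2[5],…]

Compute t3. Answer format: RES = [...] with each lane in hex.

  t0: 19 78 7f 9b 44 1a 78 e2
  t1: e2 78 7f 9b 44 1a 78 19
  t2: 44 1a 78 19 e2 78 7f 9b
  t3: 9b e2 7f 78 78 7f 19 9b

RES = [0x9b, 0xe2, 0x7f, 0x78, 0x78, 0x7f, 0x19, 0x9b]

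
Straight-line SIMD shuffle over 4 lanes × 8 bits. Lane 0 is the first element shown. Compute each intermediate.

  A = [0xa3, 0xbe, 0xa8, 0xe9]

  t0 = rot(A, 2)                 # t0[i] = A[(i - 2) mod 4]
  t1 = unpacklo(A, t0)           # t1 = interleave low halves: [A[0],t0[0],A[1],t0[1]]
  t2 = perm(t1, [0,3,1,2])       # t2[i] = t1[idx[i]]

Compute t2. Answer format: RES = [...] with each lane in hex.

RES = [ 0xa3  0xe9  0xa8  0xbe ]

→ t0 |a8|e9|a3|be|
→ t1 |a3|a8|be|e9|
→ t2 |a3|e9|a8|be|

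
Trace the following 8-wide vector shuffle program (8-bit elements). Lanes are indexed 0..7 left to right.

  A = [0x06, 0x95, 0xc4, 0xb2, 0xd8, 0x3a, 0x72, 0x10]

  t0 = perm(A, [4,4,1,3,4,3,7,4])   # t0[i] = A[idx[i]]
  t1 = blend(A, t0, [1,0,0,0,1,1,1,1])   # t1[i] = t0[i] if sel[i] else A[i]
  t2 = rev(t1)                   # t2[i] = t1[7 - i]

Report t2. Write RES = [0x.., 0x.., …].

RES = [ 0xd8  0x10  0xb2  0xd8  0xb2  0xc4  0x95  0xd8 ]

→ t0 |d8|d8|95|b2|d8|b2|10|d8|
→ t1 |d8|95|c4|b2|d8|b2|10|d8|
→ t2 |d8|10|b2|d8|b2|c4|95|d8|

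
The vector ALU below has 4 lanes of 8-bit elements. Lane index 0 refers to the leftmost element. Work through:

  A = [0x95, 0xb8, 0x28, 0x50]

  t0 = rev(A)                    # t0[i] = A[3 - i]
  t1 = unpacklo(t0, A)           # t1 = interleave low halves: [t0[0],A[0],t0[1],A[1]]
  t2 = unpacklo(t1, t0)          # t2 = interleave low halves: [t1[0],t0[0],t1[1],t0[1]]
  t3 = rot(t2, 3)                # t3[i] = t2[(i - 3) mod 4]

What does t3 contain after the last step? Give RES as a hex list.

t0 = [0x50, 0x28, 0xb8, 0x95]
t1 = [0x50, 0x95, 0x28, 0xb8]
t2 = [0x50, 0x50, 0x95, 0x28]
t3 = [0x50, 0x95, 0x28, 0x50]

RES = [ 0x50  0x95  0x28  0x50 ]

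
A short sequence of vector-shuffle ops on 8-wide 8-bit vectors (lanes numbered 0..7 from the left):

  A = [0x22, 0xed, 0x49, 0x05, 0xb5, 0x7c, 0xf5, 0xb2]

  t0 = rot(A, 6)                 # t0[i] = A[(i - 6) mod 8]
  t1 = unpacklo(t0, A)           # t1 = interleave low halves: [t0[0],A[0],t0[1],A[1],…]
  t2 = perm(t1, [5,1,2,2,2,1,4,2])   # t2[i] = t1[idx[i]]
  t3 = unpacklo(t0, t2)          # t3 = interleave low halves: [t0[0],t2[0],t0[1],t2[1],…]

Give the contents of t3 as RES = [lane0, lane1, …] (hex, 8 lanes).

RES = [ 0x49  0x49  0x05  0x22  0xb5  0x05  0x7c  0x05 ]

t0 = [0x49, 0x05, 0xb5, 0x7c, 0xf5, 0xb2, 0x22, 0xed]
t1 = [0x49, 0x22, 0x05, 0xed, 0xb5, 0x49, 0x7c, 0x05]
t2 = [0x49, 0x22, 0x05, 0x05, 0x05, 0x22, 0xb5, 0x05]
t3 = [0x49, 0x49, 0x05, 0x22, 0xb5, 0x05, 0x7c, 0x05]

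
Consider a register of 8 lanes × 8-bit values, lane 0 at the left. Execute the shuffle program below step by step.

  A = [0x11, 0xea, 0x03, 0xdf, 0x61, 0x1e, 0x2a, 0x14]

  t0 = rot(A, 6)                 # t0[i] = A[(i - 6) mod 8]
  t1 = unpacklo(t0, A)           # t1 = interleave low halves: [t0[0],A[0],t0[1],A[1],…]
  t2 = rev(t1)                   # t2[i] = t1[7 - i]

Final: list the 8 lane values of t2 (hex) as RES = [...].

RES = [0xdf, 0x1e, 0x03, 0x61, 0xea, 0xdf, 0x11, 0x03]

→ t0 |03|df|61|1e|2a|14|11|ea|
→ t1 |03|11|df|ea|61|03|1e|df|
→ t2 |df|1e|03|61|ea|df|11|03|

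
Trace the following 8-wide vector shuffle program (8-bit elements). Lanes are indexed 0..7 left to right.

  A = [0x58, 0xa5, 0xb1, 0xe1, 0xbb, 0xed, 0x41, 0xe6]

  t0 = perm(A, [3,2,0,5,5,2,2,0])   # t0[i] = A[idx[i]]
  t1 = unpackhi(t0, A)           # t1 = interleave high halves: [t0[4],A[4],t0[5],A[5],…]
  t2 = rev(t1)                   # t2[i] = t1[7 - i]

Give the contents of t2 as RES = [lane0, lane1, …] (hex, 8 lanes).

  t0: e1 b1 58 ed ed b1 b1 58
  t1: ed bb b1 ed b1 41 58 e6
  t2: e6 58 41 b1 ed b1 bb ed

RES = [0xe6, 0x58, 0x41, 0xb1, 0xed, 0xb1, 0xbb, 0xed]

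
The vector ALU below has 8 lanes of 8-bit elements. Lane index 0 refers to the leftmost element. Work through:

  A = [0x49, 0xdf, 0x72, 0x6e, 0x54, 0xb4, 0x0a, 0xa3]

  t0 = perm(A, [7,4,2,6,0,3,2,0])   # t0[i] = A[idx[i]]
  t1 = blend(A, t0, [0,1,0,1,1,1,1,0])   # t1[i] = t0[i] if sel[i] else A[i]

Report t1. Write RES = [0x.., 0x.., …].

t0 = [0xa3, 0x54, 0x72, 0x0a, 0x49, 0x6e, 0x72, 0x49]
t1 = [0x49, 0x54, 0x72, 0x0a, 0x49, 0x6e, 0x72, 0xa3]

RES = [0x49, 0x54, 0x72, 0x0a, 0x49, 0x6e, 0x72, 0xa3]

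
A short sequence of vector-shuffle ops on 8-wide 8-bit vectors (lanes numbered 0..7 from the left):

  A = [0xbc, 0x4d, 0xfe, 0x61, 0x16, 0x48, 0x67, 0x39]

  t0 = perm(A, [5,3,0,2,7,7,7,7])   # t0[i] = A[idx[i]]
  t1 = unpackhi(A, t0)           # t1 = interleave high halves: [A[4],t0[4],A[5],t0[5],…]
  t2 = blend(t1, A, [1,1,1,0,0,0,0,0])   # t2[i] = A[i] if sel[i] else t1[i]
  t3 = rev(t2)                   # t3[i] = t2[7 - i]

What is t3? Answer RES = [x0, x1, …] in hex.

RES = [ 0x39  0x39  0x39  0x67  0x39  0xfe  0x4d  0xbc ]

t0 = [0x48, 0x61, 0xbc, 0xfe, 0x39, 0x39, 0x39, 0x39]
t1 = [0x16, 0x39, 0x48, 0x39, 0x67, 0x39, 0x39, 0x39]
t2 = [0xbc, 0x4d, 0xfe, 0x39, 0x67, 0x39, 0x39, 0x39]
t3 = [0x39, 0x39, 0x39, 0x67, 0x39, 0xfe, 0x4d, 0xbc]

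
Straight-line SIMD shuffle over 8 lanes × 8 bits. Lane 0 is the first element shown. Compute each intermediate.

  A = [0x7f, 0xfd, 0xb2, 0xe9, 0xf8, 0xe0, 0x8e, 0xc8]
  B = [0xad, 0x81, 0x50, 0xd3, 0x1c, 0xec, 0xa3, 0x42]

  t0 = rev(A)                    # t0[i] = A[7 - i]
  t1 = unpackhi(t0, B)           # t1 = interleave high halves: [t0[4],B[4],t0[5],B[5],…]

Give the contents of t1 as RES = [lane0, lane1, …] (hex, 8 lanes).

  t0: c8 8e e0 f8 e9 b2 fd 7f
  t1: e9 1c b2 ec fd a3 7f 42

RES = [ 0xe9  0x1c  0xb2  0xec  0xfd  0xa3  0x7f  0x42 ]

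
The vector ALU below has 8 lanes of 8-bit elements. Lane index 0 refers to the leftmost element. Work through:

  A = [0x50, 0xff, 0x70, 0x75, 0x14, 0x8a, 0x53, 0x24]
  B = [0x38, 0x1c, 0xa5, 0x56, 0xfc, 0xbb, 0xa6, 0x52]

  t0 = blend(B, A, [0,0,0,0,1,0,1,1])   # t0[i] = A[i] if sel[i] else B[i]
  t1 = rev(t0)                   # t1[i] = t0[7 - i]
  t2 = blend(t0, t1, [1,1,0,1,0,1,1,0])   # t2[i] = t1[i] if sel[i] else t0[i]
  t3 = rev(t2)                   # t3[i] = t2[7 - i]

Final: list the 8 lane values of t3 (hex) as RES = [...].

  t0: 38 1c a5 56 14 bb 53 24
  t1: 24 53 bb 14 56 a5 1c 38
  t2: 24 53 a5 14 14 a5 1c 24
  t3: 24 1c a5 14 14 a5 53 24

RES = [ 0x24  0x1c  0xa5  0x14  0x14  0xa5  0x53  0x24 ]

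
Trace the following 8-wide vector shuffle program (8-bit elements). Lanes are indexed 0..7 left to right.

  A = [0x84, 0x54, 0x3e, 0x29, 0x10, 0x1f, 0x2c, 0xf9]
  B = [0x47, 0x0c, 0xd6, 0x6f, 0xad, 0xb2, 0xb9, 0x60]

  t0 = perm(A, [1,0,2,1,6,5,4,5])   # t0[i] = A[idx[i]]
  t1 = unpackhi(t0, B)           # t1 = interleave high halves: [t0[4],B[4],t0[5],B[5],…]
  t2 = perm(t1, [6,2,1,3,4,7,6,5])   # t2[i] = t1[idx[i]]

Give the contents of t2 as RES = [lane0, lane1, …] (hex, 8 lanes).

RES = [ 0x1f  0x1f  0xad  0xb2  0x10  0x60  0x1f  0xb9 ]

t0 = [0x54, 0x84, 0x3e, 0x54, 0x2c, 0x1f, 0x10, 0x1f]
t1 = [0x2c, 0xad, 0x1f, 0xb2, 0x10, 0xb9, 0x1f, 0x60]
t2 = [0x1f, 0x1f, 0xad, 0xb2, 0x10, 0x60, 0x1f, 0xb9]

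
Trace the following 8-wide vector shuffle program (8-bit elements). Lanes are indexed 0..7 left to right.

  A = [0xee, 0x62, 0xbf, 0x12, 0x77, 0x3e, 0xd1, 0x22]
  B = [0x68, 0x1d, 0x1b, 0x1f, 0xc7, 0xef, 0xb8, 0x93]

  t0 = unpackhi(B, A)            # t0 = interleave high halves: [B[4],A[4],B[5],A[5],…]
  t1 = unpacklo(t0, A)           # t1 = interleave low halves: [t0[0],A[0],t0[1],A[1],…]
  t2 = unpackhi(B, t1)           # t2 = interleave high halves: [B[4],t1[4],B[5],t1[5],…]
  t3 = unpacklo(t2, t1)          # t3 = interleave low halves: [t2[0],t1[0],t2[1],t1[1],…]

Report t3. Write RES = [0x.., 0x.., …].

RES = [ 0xc7  0xc7  0xef  0xee  0xef  0x77  0xbf  0x62 ]

→ t0 |c7|77|ef|3e|b8|d1|93|22|
→ t1 |c7|ee|77|62|ef|bf|3e|12|
→ t2 |c7|ef|ef|bf|b8|3e|93|12|
→ t3 |c7|c7|ef|ee|ef|77|bf|62|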